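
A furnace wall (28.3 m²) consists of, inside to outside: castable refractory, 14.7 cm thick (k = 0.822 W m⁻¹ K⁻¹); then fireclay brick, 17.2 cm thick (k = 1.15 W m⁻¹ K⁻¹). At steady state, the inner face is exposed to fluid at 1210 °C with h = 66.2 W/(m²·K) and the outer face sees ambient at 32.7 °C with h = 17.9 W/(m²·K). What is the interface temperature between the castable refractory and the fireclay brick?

T = 638 °C

Resistance network (inner→outer):
  R_conv,in = 1/(hA) = 1/(66.2·28.3) = 5.338×10^-4 K/W
  R_castable refractory = L/(kA) = 0.147/(0.822·28.3) = 0.006319 K/W
  R_fireclay brick = L/(kA) = 0.172/(1.15·28.3) = 0.005285 K/W
  R_conv,out = 1/(hA) = 1/(17.9·28.3) = 0.001974 K/W
ΣR = 5.338×10^-4 + 0.006319 + 0.005285 + 0.001974 = 0.01411 K/W
Q = ΔT/ΣR = (1210 °C − 32.7 °C)/0.01411 = 83440 W
From the inner boundary to the castable refractory/fireclay brick interface, ΣR_partial = 0.006853 K/W.
T_interface = T_in − Q·ΣR_partial = 1210 °C − (83440)(0.006853) = 638 °C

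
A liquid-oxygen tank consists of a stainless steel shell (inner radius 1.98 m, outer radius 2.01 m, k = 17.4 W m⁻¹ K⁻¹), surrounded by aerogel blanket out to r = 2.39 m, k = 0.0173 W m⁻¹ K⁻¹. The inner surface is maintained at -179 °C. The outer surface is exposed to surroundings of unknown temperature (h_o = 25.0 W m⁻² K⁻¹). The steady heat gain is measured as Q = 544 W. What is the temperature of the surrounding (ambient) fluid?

T_out = 19.3 °C

Series resistances:
  R_stainless steel = (1/1.98 − 1/2.01)/(4πk) = 0.007538/(4π·17.4) = 3.447×10^-5 K/W
  R_aerogel blanket = (1/2.01 − 1/2.39)/(4πk) = 0.07910/(4π·0.0173) = 0.3639 K/W
  R_conv,out = 1/(4πr²h) = 1/(4π·2.39²·25.0) = 5.573×10^-4 K/W
ΣR = 0.3645 K/W
ΔT = Q·ΣR = 544 × 0.3645 = 198.3 K
Heat flows inward, so T_out = T_in + ΔT = -179 + 198.3 = 19.3 °C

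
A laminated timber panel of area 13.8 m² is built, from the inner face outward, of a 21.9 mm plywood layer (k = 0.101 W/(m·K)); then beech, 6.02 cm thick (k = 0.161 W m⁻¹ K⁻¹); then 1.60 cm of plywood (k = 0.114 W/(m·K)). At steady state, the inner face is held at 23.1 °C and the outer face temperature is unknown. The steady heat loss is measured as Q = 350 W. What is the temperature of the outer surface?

T_out = 4.56 °C

Series resistances:
  R_plywood = L/(kA) = 0.0219/(0.101·13.8) = 0.01571 K/W
  R_beech = L/(kA) = 0.0602/(0.161·13.8) = 0.02710 K/W
  R_plywood = L/(kA) = 0.0160/(0.114·13.8) = 0.01017 K/W
ΣR = 0.05298 K/W
ΔT = Q·ΣR = 350 × 0.05298 = 18.54 K
Heat flows outward, so T_out = T_in − ΔT = 23.1 − 18.54 = 4.56 °C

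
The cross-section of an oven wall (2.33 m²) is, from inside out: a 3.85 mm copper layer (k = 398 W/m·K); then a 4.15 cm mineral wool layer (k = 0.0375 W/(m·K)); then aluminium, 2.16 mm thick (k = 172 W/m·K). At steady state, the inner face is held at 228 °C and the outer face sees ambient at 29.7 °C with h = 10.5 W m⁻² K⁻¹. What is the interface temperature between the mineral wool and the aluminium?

T = 45.4 °C

Resistance network (inner→outer):
  R_copper = L/(kA) = 0.00385/(398·2.33) = 4.152×10^-6 K/W
  R_mineral wool = L/(kA) = 0.0415/(0.0375·2.33) = 0.4750 K/W
  R_aluminium = L/(kA) = 0.00216/(172·2.33) = 5.390×10^-6 K/W
  R_conv,out = 1/(hA) = 1/(10.5·2.33) = 0.04087 K/W
ΣR = 4.152×10^-6 + 0.4750 + 5.390×10^-6 + 0.04087 = 0.5159 K/W
Q = ΔT/ΣR = (228 °C − 29.7 °C)/0.5159 = 384.4 W
From the inner boundary to the mineral wool/aluminium interface, ΣR_partial = 0.4750 K/W.
T_interface = T_in − Q·ΣR_partial = 228 °C − (384.4)(0.4750) = 45.4 °C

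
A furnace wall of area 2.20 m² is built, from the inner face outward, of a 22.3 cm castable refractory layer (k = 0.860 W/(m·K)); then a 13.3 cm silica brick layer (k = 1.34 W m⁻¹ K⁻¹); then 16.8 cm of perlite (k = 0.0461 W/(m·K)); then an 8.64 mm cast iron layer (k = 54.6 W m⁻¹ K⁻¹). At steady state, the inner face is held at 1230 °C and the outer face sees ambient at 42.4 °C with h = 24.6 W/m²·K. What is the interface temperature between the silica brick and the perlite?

T = 1125 °C

Treat each layer as a resistance in series:
  R_castable refractory = L/(kA) = 0.223/(0.860·2.20) = 0.1179 K/W
  R_silica brick = L/(kA) = 0.133/(1.34·2.20) = 0.04512 K/W
  R_perlite = L/(kA) = 0.168/(0.0461·2.20) = 1.656 K/W
  R_cast iron = L/(kA) = 0.00864/(54.6·2.20) = 7.193×10^-5 K/W
  R_conv,out = 1/(hA) = 1/(24.6·2.20) = 0.01848 K/W
ΣR = 0.1179 + 0.04512 + 1.656 + 7.193×10^-5 + 0.01848 = 1.838 K/W
Q = ΔT/ΣR = (1230 °C − 42.4 °C)/1.838 = 646.1 W
From the inner boundary to the silica brick/perlite interface, ΣR_partial = 0.1630 K/W.
T_interface = T_in − Q·ΣR_partial = 1230 °C − (646.1)(0.1630) = 1125 °C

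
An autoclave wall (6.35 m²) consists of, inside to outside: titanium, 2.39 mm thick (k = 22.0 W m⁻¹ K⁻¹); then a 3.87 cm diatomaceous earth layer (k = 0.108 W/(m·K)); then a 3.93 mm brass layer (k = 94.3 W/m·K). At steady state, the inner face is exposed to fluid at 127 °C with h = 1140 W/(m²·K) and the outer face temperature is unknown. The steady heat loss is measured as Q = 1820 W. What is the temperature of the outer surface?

Sum the resistances:
  R_conv,in = 1/(hA) = 1/(1140·6.35) = 1.381×10^-4 K/W
  R_titanium = L/(kA) = 0.00239/(22.0·6.35) = 1.711×10^-5 K/W
  R_diatomaceous earth = L/(kA) = 0.0387/(0.108·6.35) = 0.05643 K/W
  R_brass = L/(kA) = 0.00393/(94.3·6.35) = 6.563×10^-6 K/W
ΣR = 0.05659 K/W
ΔT = Q·ΣR = 1820 × 0.05659 = 103.0 K
Heat flows outward, so T_out = T_in − ΔT = 127 − 103.0 = 24.0 °C

T_out = 24.0 °C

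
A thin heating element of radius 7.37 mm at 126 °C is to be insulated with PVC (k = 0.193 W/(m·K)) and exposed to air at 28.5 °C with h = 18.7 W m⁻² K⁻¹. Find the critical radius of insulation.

For a cylinder, r_cr = k_ins/h = 0.193/18.7 = 0.0103 m = 1.03 cm

r_cr = 1.03 cm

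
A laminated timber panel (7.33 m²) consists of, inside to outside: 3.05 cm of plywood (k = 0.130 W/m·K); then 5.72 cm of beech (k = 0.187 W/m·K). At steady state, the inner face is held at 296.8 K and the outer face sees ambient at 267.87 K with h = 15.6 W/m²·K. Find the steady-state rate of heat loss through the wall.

Resistance network (inner→outer):
  R_plywood = L/(kA) = 0.0305/(0.130·7.33) = 0.03201 K/W
  R_beech = L/(kA) = 0.0572/(0.187·7.33) = 0.04173 K/W
  R_conv,out = 1/(hA) = 1/(15.6·7.33) = 0.008745 K/W
ΣR = 0.03201 + 0.04173 + 0.008745 = 0.08249 K/W
Q = ΔT/ΣR = (296.8 K − 267.87 K)/0.08249 = 351 W

Q = 351 W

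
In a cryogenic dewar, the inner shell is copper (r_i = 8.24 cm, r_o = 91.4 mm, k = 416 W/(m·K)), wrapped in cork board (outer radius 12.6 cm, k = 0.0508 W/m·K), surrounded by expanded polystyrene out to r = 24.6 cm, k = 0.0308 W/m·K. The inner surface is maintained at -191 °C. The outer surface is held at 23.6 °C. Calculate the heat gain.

Q = 14.6 W

Series thermal resistances, inner to outer:
  R_copper = (1/0.0824 − 1/0.0914)/(4πk) = 1.195/(4π·416) = 2.286×10^-4 K/W
  R_cork board = (1/0.0914 − 1/0.126)/(4πk) = 3.004/(4π·0.0508) = 4.706 K/W
  R_expanded polystyrene = (1/0.126 − 1/0.246)/(4πk) = 3.871/(4π·0.0308) = 10.00 K/W
ΣR = 2.286×10^-4 + 4.706 + 10.00 = 14.71 K/W
Q = ΔT/ΣR = (-191 °C − 23.6 °C)/14.71 = -14.6 W
(Negative Q ⇒ heat flows inward; heat gain = 14.6 W.)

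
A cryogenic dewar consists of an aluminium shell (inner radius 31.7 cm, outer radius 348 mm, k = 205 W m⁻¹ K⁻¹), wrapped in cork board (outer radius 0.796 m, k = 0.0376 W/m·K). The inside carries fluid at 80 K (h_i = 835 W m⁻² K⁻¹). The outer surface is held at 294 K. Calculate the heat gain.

Q = 62.5 W

Series thermal resistances, inner to outer:
  R_conv,in = 1/(4πr²h) = 1/(4π·0.317²·835) = 9.484×10^-4 K/W
  R_aluminium = (1/0.317 − 1/0.348)/(4πk) = 0.2810/(4π·205) = 1.091×10^-4 K/W
  R_cork board = (1/0.348 − 1/0.796)/(4πk) = 1.617/(4π·0.0376) = 3.423 K/W
ΣR = 9.484×10^-4 + 1.091×10^-4 + 3.423 = 3.424 K/W
Q = ΔT/ΣR = (80 K − 294 K)/3.424 = -62.5 W
(Negative Q ⇒ heat flows inward; heat gain = 62.5 W.)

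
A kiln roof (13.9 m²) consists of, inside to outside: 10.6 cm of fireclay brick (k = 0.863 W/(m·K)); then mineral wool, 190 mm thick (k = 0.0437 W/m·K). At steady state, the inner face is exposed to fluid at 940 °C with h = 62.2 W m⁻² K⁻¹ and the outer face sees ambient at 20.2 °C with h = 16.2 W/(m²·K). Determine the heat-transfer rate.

Q = 2.81 kW

Treat each layer as a resistance in series:
  R_conv,in = 1/(hA) = 1/(62.2·13.9) = 0.001157 K/W
  R_fireclay brick = L/(kA) = 0.106/(0.863·13.9) = 0.008836 K/W
  R_mineral wool = L/(kA) = 0.190/(0.0437·13.9) = 0.3128 K/W
  R_conv,out = 1/(hA) = 1/(16.2·13.9) = 0.004441 K/W
ΣR = 0.001157 + 0.008836 + 0.3128 + 0.004441 = 0.3272 K/W
Q = ΔT/ΣR = (940 °C − 20.2 °C)/0.3272 = 2810 W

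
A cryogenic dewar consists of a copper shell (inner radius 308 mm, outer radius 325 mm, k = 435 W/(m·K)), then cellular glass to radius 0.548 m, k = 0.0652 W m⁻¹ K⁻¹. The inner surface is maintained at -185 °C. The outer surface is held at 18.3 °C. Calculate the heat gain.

Treat each layer as a resistance in series:
  R_copper = (1/0.308 − 1/0.325)/(4πk) = 0.1698/(4π·435) = 3.107×10^-5 K/W
  R_cellular glass = (1/0.325 − 1/0.548)/(4πk) = 1.252/(4π·0.0652) = 1.528 K/W
ΣR = 3.107×10^-5 + 1.528 = 1.528 K/W
Q = ΔT/ΣR = (-185 °C − 18.3 °C)/1.528 = -133 W
(Negative Q ⇒ heat flows inward; heat gain = 133 W.)

Q = 133 W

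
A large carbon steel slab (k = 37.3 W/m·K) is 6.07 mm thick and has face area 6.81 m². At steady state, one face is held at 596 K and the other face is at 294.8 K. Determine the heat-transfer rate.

Q = 12600 kW

Q = kA·ΔT/L = 37.3 × 6.81 × |596 K − 294.8 K| / 0.00607 = 1.26×10^7 W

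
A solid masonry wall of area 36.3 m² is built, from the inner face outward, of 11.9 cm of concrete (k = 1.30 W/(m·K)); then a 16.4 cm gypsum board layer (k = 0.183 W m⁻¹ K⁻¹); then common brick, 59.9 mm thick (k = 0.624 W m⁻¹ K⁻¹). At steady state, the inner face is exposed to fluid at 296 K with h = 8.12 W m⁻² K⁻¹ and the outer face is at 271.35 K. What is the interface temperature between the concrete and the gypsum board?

T = 291.6 K

Resistance network (inner→outer):
  R_conv,in = 1/(hA) = 1/(8.12·36.3) = 0.003393 K/W
  R_concrete = L/(kA) = 0.119/(1.30·36.3) = 0.002522 K/W
  R_gypsum board = L/(kA) = 0.164/(0.183·36.3) = 0.02469 K/W
  R_common brick = L/(kA) = 0.0599/(0.624·36.3) = 0.002644 K/W
ΣR = 0.003393 + 0.002522 + 0.02469 + 0.002644 = 0.03325 K/W
Q = ΔT/ΣR = (296 K − 271.35 K)/0.03325 = 741.4 W
From the inner boundary to the concrete/gypsum board interface, ΣR_partial = 0.005915 K/W.
T_interface = T_in − Q·ΣR_partial = 296 K − (741.4)(0.005915) = 291.6 K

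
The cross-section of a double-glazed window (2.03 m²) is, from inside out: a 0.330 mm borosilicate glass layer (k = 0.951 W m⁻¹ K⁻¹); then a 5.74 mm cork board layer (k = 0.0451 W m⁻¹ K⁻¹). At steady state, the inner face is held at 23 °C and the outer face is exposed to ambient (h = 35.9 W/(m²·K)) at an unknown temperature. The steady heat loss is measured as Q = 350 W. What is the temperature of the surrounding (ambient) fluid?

T_out = -3.81 °C

Sum the resistances:
  R_borosilicate glass = L/(kA) = 3.30×10^-4/(0.951·2.03) = 1.709×10^-4 K/W
  R_cork board = L/(kA) = 0.00574/(0.0451·2.03) = 0.06270 K/W
  R_conv,out = 1/(hA) = 1/(35.9·2.03) = 0.01372 K/W
ΣR = 0.07659 K/W
ΔT = Q·ΣR = 350 × 0.07659 = 26.81 K
Heat flows outward, so T_out = T_in − ΔT = 23 − 26.81 = -3.81 °C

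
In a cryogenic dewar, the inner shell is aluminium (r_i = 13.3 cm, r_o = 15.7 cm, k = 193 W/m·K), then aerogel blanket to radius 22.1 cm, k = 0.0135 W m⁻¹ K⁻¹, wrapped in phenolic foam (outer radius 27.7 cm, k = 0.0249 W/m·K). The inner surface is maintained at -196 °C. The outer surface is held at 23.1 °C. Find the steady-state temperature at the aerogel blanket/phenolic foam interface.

Series thermal resistances, inner to outer:
  R_aluminium = (1/0.133 − 1/0.157)/(4πk) = 1.149/(4π·193) = 4.739×10^-4 K/W
  R_aerogel blanket = (1/0.157 − 1/0.221)/(4πk) = 1.845/(4π·0.0135) = 10.87 K/W
  R_phenolic foam = (1/0.221 − 1/0.277)/(4πk) = 0.9148/(4π·0.0249) = 2.924 K/W
ΣR = 4.739×10^-4 + 10.87 + 2.924 = 13.79 K/W
Q = ΔT/ΣR = (-196 °C − 23.1 °C)/13.79 = -15.89 W
From the inner boundary to the aerogel blanket/phenolic foam interface, ΣR_partial = 10.87 K/W.
T_interface = T_in − Q·ΣR_partial = -196 °C − (-15.89)(10.87) = -23.3 °C

T = -23.3 °C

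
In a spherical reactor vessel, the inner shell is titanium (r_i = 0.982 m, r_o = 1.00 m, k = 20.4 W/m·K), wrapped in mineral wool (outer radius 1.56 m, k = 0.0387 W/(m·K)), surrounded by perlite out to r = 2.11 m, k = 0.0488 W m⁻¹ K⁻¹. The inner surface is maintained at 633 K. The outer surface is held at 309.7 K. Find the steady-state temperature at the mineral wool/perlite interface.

Treat each layer as a resistance in series:
  R_titanium = (1/0.982 − 1/1.00)/(4πk) = 0.01833/(4π·20.4) = 7.150×10^-5 K/W
  R_mineral wool = (1/1.00 − 1/1.56)/(4πk) = 0.3590/(4π·0.0387) = 0.7381 K/W
  R_perlite = (1/1.56 − 1/2.11)/(4πk) = 0.1671/(4π·0.0488) = 0.2725 K/W
ΣR = 7.150×10^-5 + 0.7381 + 0.2725 = 1.011 K/W
Q = ΔT/ΣR = (633 K − 309.7 K)/1.011 = 319.8 W
From the inner boundary to the mineral wool/perlite interface, ΣR_partial = 0.7382 K/W.
T_interface = T_in − Q·ΣR_partial = 633 K − (319.8)(0.7382) = 397 K

T = 397 K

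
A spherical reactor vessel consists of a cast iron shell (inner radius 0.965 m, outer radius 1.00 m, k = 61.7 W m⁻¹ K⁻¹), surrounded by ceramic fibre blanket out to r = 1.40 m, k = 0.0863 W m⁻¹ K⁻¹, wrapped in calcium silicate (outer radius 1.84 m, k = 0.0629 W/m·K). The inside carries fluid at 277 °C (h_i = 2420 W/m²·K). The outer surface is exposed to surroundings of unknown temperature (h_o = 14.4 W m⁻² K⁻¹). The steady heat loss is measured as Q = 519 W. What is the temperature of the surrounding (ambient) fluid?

T_out = 27.2 °C

Series resistances:
  R_conv,in = 1/(4πr²h) = 1/(4π·0.965²·2420) = 3.531×10^-5 K/W
  R_cast iron = (1/0.965 − 1/1.00)/(4πk) = 0.03627/(4π·61.7) = 4.678×10^-5 K/W
  R_ceramic fibre blanket = (1/1.00 − 1/1.40)/(4πk) = 0.2857/(4π·0.0863) = 0.2635 K/W
  R_calcium silicate = (1/1.40 − 1/1.84)/(4πk) = 0.1708/(4π·0.0629) = 0.2161 K/W
  R_conv,out = 1/(4πr²h) = 1/(4π·1.84²·14.4) = 0.001632 K/W
ΣR = 0.4813 K/W
ΔT = Q·ΣR = 519 × 0.4813 = 249.8 K
Heat flows outward, so T_out = T_in − ΔT = 277 − 249.8 = 27.2 °C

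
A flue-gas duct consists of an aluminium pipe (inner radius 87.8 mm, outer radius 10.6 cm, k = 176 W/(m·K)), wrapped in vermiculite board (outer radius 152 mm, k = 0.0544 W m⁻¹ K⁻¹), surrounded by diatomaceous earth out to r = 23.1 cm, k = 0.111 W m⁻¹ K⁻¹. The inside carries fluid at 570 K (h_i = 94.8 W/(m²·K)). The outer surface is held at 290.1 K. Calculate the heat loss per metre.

Treat each layer as a resistance in series:
  R'_conv,in = 1/(2πr h) = 1/(2π·0.0878·94.8) = 0.01912 m·K/W
  R'_aluminium = ln(0.106/0.0878)/(2πk) = 0.1884/(2π·176) = 1.703×10^-4 m·K/W
  R'_vermiculite board = ln(0.152/0.106)/(2πk) = 0.3604/(2π·0.0544) = 1.055 m·K/W
  R'_diatomaceous earth = ln(0.231/0.152)/(2πk) = 0.4185/(2π·0.111) = 0.6001 m·K/W
ΣR = 0.01912 + 1.703×10^-4 + 1.055 + 0.6001 = 1.674 m·K/W
Q' = ΔT/ΣR = (570 K − 290.1 K)/1.674 = 167 W/m

Q' = 167 W/m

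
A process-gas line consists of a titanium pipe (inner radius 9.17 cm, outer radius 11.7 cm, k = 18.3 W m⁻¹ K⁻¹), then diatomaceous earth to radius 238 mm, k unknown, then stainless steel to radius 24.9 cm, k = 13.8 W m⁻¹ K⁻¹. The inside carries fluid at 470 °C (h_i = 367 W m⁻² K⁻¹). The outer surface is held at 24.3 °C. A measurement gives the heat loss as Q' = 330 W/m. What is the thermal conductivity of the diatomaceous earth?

ΣR = ΔT/Q' = |470 − 24.3|/330 = 1.351 m·K/W
Known resistances:
  R'_conv,in = 1/(2πr h) = 1/(2π·0.0917·367) = 0.004729 m·K/W
  R'_titanium = ln(0.117/0.0917)/(2πk) = 0.2437/(2π·18.3) = 0.002119 m·K/W
  R'_stainless steel = ln(0.249/0.238)/(2πk) = 0.04518/(2π·13.8) = 5.211×10^-4 m·K/W
R_diatomaceous earth = ΣR − ΣR_known = 1.351 − 0.007369 = 1.344 m·K/W
ln(r₂/r₁)/(2πk) = 1.344 ⇒ k = 0.7101/(2π·1.344) = 0.0841 W/m·K

k = 0.0841 W/m·K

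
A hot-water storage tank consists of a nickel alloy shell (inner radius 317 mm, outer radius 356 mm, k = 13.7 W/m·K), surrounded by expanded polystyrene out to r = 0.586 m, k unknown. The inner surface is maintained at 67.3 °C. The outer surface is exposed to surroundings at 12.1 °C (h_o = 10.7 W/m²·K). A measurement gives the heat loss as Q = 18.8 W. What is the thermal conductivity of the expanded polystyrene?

k = 0.0301 W/m·K

ΣR = ΔT/Q = |67.3 − 12.1|/18.8 = 2.936 K/W
Known resistances:
  R_nickel alloy = (1/0.317 − 1/0.356)/(4πk) = 0.3456/(4π·13.7) = 0.002007 K/W
  R_conv,out = 1/(4πr²h) = 1/(4π·0.586²·10.7) = 0.02166 K/W
R_expanded polystyrene = ΣR − ΣR_known = 2.936 − 0.02367 = 2.912 K/W
(1/r₁−1/r₂)/(4πk) = 2.912 ⇒ k = 1.103/(4π·2.912) = 0.0301 W/m·K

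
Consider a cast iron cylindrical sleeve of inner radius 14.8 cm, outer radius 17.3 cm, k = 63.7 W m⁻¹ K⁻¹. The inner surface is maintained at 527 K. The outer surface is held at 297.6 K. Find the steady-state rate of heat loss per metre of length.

Q' = 2πk·ΔT/ln(r₂/r₁) = 2π × 63.7 × 229.4 / ln(0.173/0.148) = 5.88×10^5 W/m

Q' = 588 kW/m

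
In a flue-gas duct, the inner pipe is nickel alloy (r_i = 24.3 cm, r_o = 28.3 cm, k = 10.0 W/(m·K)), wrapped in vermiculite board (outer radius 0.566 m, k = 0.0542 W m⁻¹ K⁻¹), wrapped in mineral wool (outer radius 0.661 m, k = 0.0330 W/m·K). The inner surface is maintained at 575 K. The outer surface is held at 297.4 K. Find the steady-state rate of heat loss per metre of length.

Series thermal resistances, inner to outer:
  R'_nickel alloy = ln(0.283/0.243)/(2πk) = 0.1524/(2π·10.0) = 0.002425 m·K/W
  R'_vermiculite board = ln(0.566/0.283)/(2πk) = 0.6931/(2π·0.0542) = 2.035 m·K/W
  R'_mineral wool = ln(0.661/0.566)/(2πk) = 0.1552/(2π·0.0330) = 0.7483 m·K/W
ΣR = 0.002425 + 2.035 + 0.7483 = 2.786 m·K/W
Q' = ΔT/ΣR = (575 K − 297.4 K)/2.786 = 99.6 W/m

Q' = 99.6 W/m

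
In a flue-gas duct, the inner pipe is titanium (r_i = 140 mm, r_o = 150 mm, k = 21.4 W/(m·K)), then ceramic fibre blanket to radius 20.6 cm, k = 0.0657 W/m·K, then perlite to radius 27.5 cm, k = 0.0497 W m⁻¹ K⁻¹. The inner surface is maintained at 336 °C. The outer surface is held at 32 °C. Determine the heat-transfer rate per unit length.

Q' = 179 W/m

Series thermal resistances, inner to outer:
  R'_titanium = ln(0.150/0.140)/(2πk) = 0.06899/(2π·21.4) = 5.131×10^-4 m·K/W
  R'_ceramic fibre blanket = ln(0.206/0.150)/(2πk) = 0.3172/(2π·0.0657) = 0.7685 m·K/W
  R'_perlite = ln(0.275/0.206)/(2πk) = 0.2889/(2π·0.0497) = 0.9251 m·K/W
ΣR = 5.131×10^-4 + 0.7685 + 0.9251 = 1.694 m·K/W
Q' = ΔT/ΣR = (336 °C − 32 °C)/1.694 = 179 W/m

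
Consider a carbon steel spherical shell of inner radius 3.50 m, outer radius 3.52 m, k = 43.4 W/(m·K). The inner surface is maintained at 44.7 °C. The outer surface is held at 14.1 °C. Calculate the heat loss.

Q = 1.03×10^7 W

Q = 4πk·ΔT/(1/r₁ − 1/r₂) = 4π × 43.4 × 30.6 / (1/3.50 − 1/3.52) = 1.03×10^7 W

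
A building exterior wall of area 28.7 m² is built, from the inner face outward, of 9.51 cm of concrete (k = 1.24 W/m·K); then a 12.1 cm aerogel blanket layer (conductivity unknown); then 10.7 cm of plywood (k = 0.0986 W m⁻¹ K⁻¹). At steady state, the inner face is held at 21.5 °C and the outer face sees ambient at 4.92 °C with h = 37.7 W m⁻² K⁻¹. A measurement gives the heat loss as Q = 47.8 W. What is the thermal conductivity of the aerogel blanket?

ΣR = ΔT/Q = |21.5 − 4.92|/47.8 = 0.3469 K/W
Known resistances:
  R_concrete = L/(kA) = 0.0951/(1.24·28.7) = 0.002672 K/W
  R_plywood = L/(kA) = 0.107/(0.0986·28.7) = 0.03781 K/W
  R_conv,out = 1/(hA) = 1/(37.7·28.7) = 9.242×10^-4 K/W
R_aerogel blanket = ΣR − ΣR_known = 0.3469 − 0.04141 = 0.3055 K/W
L/(kA) = 0.3055 ⇒ k = 0.121/(0.3055·28.7) = 0.0138 W/m·K

k = 0.0138 W/m·K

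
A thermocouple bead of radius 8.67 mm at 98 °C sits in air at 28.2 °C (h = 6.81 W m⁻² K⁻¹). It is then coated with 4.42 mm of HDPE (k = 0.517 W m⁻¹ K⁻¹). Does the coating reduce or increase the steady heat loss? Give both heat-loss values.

increases: 0.449 → 0.941 W

Critical radius for a sphere: r_cr = 2k/h = 0.152 m = 15.2 cm.
Outer radius after coating: r₂ = 0.00867 + 0.00442 = 0.01309 m.
Since r₁ < r_cr and r₂ ≤ r_cr, the coating moves toward the maximum at r_cr — heat loss rises.
Bare: R = 1/(4πr₁²h) = 155.5 K/W; Q = 69.8/155.5 = 0.449 W.
Coated: R = R_cond + R_conv = 74.19 K/W; Q = 69.8/74.19 = 0.941 W.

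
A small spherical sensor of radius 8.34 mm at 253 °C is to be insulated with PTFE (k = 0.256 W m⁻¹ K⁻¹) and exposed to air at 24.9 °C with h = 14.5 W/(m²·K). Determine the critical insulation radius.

For a sphere, r_cr = 2k_ins/h = 2·0.256/14.5 = 0.0353 m = 3.53 cm

r_cr = 3.53 cm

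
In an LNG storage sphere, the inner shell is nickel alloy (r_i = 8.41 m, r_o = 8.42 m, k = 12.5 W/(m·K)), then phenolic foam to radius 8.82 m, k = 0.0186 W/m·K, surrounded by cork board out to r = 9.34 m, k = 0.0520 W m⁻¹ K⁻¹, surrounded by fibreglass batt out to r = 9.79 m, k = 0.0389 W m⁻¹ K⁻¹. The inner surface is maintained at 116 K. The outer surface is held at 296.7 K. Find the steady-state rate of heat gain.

Q = 4220 W

Treat each layer as a resistance in series:
  R_nickel alloy = (1/8.41 − 1/8.42)/(4πk) = 1.412×10^-4/(4π·12.5) = 8.990×10^-7 K/W
  R_phenolic foam = (1/8.42 − 1/8.82)/(4πk) = 0.005386/(4π·0.0186) = 0.02304 K/W
  R_cork board = (1/8.82 − 1/9.34)/(4πk) = 0.006312/(4π·0.0520) = 0.009660 K/W
  R_fibreglass batt = (1/9.34 − 1/9.79)/(4πk) = 0.004921/(4π·0.0389) = 0.01007 K/W
ΣR = 8.990×10^-7 + 0.02304 + 0.009660 + 0.01007 = 0.04277 K/W
Q = ΔT/ΣR = (116 K − 296.7 K)/0.04277 = -4220 W
(Negative Q ⇒ heat flows inward; heat gain = 4220 W.)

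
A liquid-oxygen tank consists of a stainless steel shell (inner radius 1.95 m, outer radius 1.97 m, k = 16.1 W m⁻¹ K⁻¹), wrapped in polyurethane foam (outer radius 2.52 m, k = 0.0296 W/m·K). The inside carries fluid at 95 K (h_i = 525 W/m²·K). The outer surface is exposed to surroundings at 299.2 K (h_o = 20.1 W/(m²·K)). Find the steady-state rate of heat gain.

Treat each layer as a resistance in series:
  R_conv,in = 1/(4πr²h) = 1/(4π·1.95²·525) = 3.986×10^-5 K/W
  R_stainless steel = (1/1.95 − 1/1.97)/(4πk) = 0.005206/(4π·16.1) = 2.573×10^-5 K/W
  R_polyurethane foam = (1/1.97 − 1/2.52)/(4πk) = 0.1108/(4π·0.0296) = 0.2978 K/W
  R_conv,out = 1/(4πr²h) = 1/(4π·2.52²·20.1) = 6.234×10^-4 K/W
ΣR = 3.986×10^-5 + 2.573×10^-5 + 0.2978 + 6.234×10^-4 = 0.2985 K/W
Q = ΔT/ΣR = (95 K − 299.2 K)/0.2985 = -684 W
(Negative Q ⇒ heat flows inward; heat gain = 684 W.)

Q = 684 W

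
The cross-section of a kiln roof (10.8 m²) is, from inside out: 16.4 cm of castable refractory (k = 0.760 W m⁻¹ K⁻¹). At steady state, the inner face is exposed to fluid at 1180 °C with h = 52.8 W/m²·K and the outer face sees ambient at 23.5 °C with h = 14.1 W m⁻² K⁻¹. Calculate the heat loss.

Q = 40900 W

Resistance network (inner→outer):
  R_conv,in = 1/(hA) = 1/(52.8·10.8) = 0.001754 K/W
  R_castable refractory = L/(kA) = 0.164/(0.760·10.8) = 0.01998 K/W
  R_conv,out = 1/(hA) = 1/(14.1·10.8) = 0.006567 K/W
ΣR = 0.001754 + 0.01998 + 0.006567 = 0.02830 K/W
Q = ΔT/ΣR = (1180 °C − 23.5 °C)/0.02830 = 40900 W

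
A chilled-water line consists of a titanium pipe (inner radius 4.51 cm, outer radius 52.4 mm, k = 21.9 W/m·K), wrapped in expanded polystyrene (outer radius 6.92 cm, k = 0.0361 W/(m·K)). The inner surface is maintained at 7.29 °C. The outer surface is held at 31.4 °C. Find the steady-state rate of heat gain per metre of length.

Q' = 19.6 W/m

Resistance network (inner→outer):
  R'_titanium = ln(0.0524/0.0451)/(2πk) = 0.1500/(2π·21.9) = 0.001090 m·K/W
  R'_expanded polystyrene = ln(0.0692/0.0524)/(2πk) = 0.2781/(2π·0.0361) = 1.226 m·K/W
ΣR = 0.001090 + 1.226 = 1.227 m·K/W
Q' = ΔT/ΣR = (7.29 °C − 31.4 °C)/1.227 = -19.6 W/m
(Negative Q' ⇒ heat flows inward; heat gain = 19.6 W/m.)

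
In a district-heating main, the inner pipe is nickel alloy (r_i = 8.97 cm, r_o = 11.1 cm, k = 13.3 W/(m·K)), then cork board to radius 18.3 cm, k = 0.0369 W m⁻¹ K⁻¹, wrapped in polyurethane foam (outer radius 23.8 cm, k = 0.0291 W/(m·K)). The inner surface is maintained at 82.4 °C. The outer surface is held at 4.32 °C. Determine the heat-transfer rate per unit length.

Q' = 21.7 W/m

Treat each layer as a resistance in series:
  R'_nickel alloy = ln(0.111/0.0897)/(2πk) = 0.2131/(2π·13.3) = 0.002550 m·K/W
  R'_cork board = ln(0.183/0.111)/(2πk) = 0.5000/(2π·0.0369) = 2.156 m·K/W
  R'_polyurethane foam = ln(0.238/0.183)/(2πk) = 0.2628/(2π·0.0291) = 1.437 m·K/W
ΣR = 0.002550 + 2.156 + 1.437 = 3.596 m·K/W
Q' = ΔT/ΣR = (82.4 °C − 4.32 °C)/3.596 = 21.7 W/m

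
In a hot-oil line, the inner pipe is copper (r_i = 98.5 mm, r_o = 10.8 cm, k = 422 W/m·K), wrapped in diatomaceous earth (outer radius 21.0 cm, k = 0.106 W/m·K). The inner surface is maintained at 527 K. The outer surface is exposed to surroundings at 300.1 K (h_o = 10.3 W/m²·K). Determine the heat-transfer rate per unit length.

Q' = 212 W/m

Treat each layer as a resistance in series:
  R'_copper = ln(0.108/0.0985)/(2πk) = 0.09207/(2π·422) = 3.473×10^-5 m·K/W
  R'_diatomaceous earth = ln(0.210/0.108)/(2πk) = 0.6650/(2π·0.106) = 0.9984 m·K/W
  R'_conv,out = 1/(2πr h) = 1/(2π·0.210·10.3) = 0.07358 m·K/W
ΣR = 3.473×10^-5 + 0.9984 + 0.07358 = 1.072 m·K/W
Q' = ΔT/ΣR = (527 K − 300.1 K)/1.072 = 212 W/m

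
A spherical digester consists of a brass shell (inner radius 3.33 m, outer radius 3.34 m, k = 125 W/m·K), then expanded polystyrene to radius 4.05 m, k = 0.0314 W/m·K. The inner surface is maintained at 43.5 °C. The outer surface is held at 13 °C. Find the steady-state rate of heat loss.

Treat each layer as a resistance in series:
  R_brass = (1/3.33 − 1/3.34)/(4πk) = 8.991×10^-4/(4π·125) = 5.724×10^-7 K/W
  R_expanded polystyrene = (1/3.34 − 1/4.05)/(4πk) = 0.05249/(4π·0.0314) = 0.1330 K/W
ΣR = 5.724×10^-7 + 0.1330 = 0.1330 K/W
Q = ΔT/ΣR = (43.5 °C − 13 °C)/0.1330 = 229 W

Q = 229 W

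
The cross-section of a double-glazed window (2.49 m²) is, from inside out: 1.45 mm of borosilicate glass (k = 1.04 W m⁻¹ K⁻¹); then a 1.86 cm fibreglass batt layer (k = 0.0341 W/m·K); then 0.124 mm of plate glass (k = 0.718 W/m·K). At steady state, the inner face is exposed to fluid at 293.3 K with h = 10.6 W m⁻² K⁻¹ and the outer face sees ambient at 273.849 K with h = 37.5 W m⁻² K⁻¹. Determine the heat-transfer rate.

Q = 72.5 W

Series thermal resistances, inner to outer:
  R_conv,in = 1/(hA) = 1/(10.6·2.49) = 0.03789 K/W
  R_borosilicate glass = L/(kA) = 0.00145/(1.04·2.49) = 5.599×10^-4 K/W
  R_fibreglass batt = L/(kA) = 0.0186/(0.0341·2.49) = 0.2191 K/W
  R_plate glass = L/(kA) = 1.24×10^-4/(0.718·2.49) = 6.936×10^-5 K/W
  R_conv,out = 1/(hA) = 1/(37.5·2.49) = 0.01071 K/W
ΣR = 0.03789 + 5.599×10^-4 + 0.2191 + 6.936×10^-5 + 0.01071 = 0.2683 K/W
Q = ΔT/ΣR = (293.3 K − 273.849 K)/0.2683 = 72.5 W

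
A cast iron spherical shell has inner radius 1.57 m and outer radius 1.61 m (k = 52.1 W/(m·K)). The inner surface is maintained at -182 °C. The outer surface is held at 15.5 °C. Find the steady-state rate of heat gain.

Q = 4πk·ΔT/(1/r₁ − 1/r₂) = 4π × 52.1 × 197.5 / (1/1.57 − 1/1.61) = 8.17×10^6 W

Q = 8.17×10^6 W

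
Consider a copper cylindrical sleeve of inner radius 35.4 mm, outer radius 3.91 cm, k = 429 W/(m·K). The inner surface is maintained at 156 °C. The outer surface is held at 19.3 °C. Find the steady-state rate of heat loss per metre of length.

Q' = 2πk·ΔT/ln(r₂/r₁) = 2π × 429 × 136.7 / ln(0.0391/0.0354) = 3.71×10^6 W/m

Q' = 3710 kW/m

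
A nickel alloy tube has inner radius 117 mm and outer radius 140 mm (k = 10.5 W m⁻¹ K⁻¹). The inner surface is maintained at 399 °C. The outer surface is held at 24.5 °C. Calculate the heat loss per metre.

Q' = 2πk·ΔT/ln(r₂/r₁) = 2π × 10.5 × 374.5 / ln(0.140/0.117) = 1.38×10^5 W/m

Q' = 1.38×10^5 W/m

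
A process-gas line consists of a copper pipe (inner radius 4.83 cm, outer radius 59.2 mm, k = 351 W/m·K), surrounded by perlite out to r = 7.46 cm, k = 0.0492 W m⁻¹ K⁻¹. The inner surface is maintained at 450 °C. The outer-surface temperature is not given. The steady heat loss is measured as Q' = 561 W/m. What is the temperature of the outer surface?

T_out = 30.3 °C

Series resistances:
  R'_copper = ln(0.0592/0.0483)/(2πk) = 0.2035/(2π·351) = 9.227×10^-5 m·K/W
  R'_perlite = ln(0.0746/0.0592)/(2πk) = 0.2312/(2π·0.0492) = 0.7480 m·K/W
ΣR = 0.7481 m·K/W
ΔT = Q'·ΣR = 561 × 0.7481 = 419.7 K
Heat flows outward, so T_out = T_in − ΔT = 450 − 419.7 = 30.3 °C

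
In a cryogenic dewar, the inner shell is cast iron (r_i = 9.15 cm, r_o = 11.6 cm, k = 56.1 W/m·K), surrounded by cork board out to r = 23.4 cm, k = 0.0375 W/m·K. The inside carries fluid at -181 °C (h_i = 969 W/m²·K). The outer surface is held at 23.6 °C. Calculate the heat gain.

Resistance network (inner→outer):
  R_conv,in = 1/(4πr²h) = 1/(4π·0.0915²·969) = 0.009809 K/W
  R_cast iron = (1/0.0915 − 1/0.116)/(4πk) = 2.308/(4π·56.1) = 0.003274 K/W
  R_cork board = (1/0.116 − 1/0.234)/(4πk) = 4.347/(4π·0.0375) = 9.225 K/W
ΣR = 0.009809 + 0.003274 + 9.225 = 9.238 K/W
Q = ΔT/ΣR = (-181 °C − 23.6 °C)/9.238 = -22.1 W
(Negative Q ⇒ heat flows inward; heat gain = 22.1 W.)

Q = 22.1 W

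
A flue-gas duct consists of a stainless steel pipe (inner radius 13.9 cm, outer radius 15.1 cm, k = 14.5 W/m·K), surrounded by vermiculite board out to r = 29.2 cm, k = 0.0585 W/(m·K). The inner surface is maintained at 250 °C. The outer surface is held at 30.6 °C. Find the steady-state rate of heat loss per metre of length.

Q' = 122 W/m

Treat each layer as a resistance in series:
  R'_stainless steel = ln(0.151/0.139)/(2πk) = 0.08281/(2π·14.5) = 9.089×10^-4 m·K/W
  R'_vermiculite board = ln(0.292/0.151)/(2πk) = 0.6595/(2π·0.0585) = 1.794 m·K/W
ΣR = 9.089×10^-4 + 1.794 = 1.795 m·K/W
Q' = ΔT/ΣR = (250 °C − 30.6 °C)/1.795 = 122 W/m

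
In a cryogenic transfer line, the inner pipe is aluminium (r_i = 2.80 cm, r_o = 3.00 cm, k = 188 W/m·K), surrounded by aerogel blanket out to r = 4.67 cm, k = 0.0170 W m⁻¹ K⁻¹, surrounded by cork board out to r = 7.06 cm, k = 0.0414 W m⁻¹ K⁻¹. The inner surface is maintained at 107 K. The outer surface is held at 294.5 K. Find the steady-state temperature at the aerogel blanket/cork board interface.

T = 242.5 K

Resistance network (inner→outer):
  R'_aluminium = ln(0.0300/0.0280)/(2πk) = 0.06899/(2π·188) = 5.841×10^-5 m·K/W
  R'_aerogel blanket = ln(0.0467/0.0300)/(2πk) = 0.4425/(2π·0.0170) = 4.143 m·K/W
  R'_cork board = ln(0.0706/0.0467)/(2πk) = 0.4133/(2π·0.0414) = 1.589 m·K/W
ΣR = 5.841×10^-5 + 4.143 + 1.589 = 5.732 m·K/W
Q' = ΔT/ΣR = (107 K − 294.5 K)/5.732 = -32.71 W/m
From the inner boundary to the aerogel blanket/cork board interface, ΣR_partial = 4.143 m·K/W.
T_interface = T_in − Q'·ΣR_partial = 107 K − (-32.71)(4.143) = 242.5 K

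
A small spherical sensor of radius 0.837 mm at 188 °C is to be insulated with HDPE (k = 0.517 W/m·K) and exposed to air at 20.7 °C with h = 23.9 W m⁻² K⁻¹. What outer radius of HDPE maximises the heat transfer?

r_cr = 4.33 cm

For a sphere, r_cr = 2k_ins/h = 2·0.517/23.9 = 0.0433 m = 4.33 cm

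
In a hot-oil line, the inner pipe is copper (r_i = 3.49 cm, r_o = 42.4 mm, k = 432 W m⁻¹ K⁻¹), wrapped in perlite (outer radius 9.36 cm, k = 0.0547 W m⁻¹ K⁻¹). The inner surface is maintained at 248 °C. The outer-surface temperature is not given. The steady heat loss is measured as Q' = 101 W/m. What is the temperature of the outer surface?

Series resistances:
  R'_copper = ln(0.0424/0.0349)/(2πk) = 0.1947/(2π·432) = 7.172×10^-5 m·K/W
  R'_perlite = ln(0.0936/0.0424)/(2πk) = 0.7919/(2π·0.0547) = 2.304 m·K/W
ΣR = 2.304 m·K/W
ΔT = Q'·ΣR = 101 × 2.304 = 232.7 K
Heat flows outward, so T_out = T_in − ΔT = 248 − 232.7 = 15.3 °C

T_out = 15.3 °C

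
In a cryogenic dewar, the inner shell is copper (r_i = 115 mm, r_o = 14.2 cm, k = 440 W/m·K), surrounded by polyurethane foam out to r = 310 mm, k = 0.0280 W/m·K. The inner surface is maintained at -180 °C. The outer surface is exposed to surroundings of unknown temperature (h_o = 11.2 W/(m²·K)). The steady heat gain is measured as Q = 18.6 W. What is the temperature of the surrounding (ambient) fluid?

T_out = 23.1 °C

Series resistances:
  R_copper = (1/0.115 − 1/0.142)/(4πk) = 1.653/(4π·440) = 2.990×10^-4 K/W
  R_polyurethane foam = (1/0.142 − 1/0.310)/(4πk) = 3.816/(4π·0.0280) = 10.85 K/W
  R_conv,out = 1/(4πr²h) = 1/(4π·0.310²·11.2) = 0.07393 K/W
ΣR = 10.92 K/W
ΔT = Q·ΣR = 18.6 × 10.92 = 203.1 K
Heat flows inward, so T_out = T_in + ΔT = -180 + 203.1 = 23.1 °C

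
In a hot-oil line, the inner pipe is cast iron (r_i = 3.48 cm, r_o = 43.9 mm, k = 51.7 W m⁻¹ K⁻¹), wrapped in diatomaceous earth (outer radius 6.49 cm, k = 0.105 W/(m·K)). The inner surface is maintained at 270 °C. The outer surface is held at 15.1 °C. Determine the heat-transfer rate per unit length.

Treat each layer as a resistance in series:
  R'_cast iron = ln(0.0439/0.0348)/(2πk) = 0.2323/(2π·51.7) = 7.151×10^-4 m·K/W
  R'_diatomaceous earth = ln(0.0649/0.0439)/(2πk) = 0.3909/(2π·0.105) = 0.5926 m·K/W
ΣR = 7.151×10^-4 + 0.5926 = 0.5933 m·K/W
Q' = ΔT/ΣR = (270 °C − 15.1 °C)/0.5933 = 430 W/m

Q' = 430 W/m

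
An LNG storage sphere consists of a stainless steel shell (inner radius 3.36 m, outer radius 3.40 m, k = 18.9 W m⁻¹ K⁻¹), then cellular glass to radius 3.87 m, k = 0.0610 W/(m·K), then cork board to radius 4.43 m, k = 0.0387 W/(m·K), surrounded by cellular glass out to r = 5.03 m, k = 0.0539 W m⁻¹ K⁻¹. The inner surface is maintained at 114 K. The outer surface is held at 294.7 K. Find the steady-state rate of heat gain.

Treat each layer as a resistance in series:
  R_stainless steel = (1/3.36 − 1/3.40)/(4πk) = 0.003501/(4π·18.9) = 1.474×10^-5 K/W
  R_cellular glass = (1/3.40 − 1/3.87)/(4πk) = 0.03572/(4π·0.0610) = 0.04660 K/W
  R_cork board = (1/3.87 − 1/4.43)/(4πk) = 0.03266/(4π·0.0387) = 0.06717 K/W
  R_cellular glass = (1/4.43 − 1/5.03)/(4πk) = 0.02693/(4π·0.0539) = 0.03975 K/W
ΣR = 1.474×10^-5 + 0.04660 + 0.06717 + 0.03975 = 0.1535 K/W
Q = ΔT/ΣR = (114 K − 294.7 K)/0.1535 = -1180 W
(Negative Q ⇒ heat flows inward; heat gain = 1180 W.)

Q = 1180 W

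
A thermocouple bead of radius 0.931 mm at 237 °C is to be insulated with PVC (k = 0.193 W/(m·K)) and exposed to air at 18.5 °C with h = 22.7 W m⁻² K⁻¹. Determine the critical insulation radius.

For a sphere, r_cr = 2k_ins/h = 2·0.193/22.7 = 0.0170 m = 1.70 cm

r_cr = 1.70 cm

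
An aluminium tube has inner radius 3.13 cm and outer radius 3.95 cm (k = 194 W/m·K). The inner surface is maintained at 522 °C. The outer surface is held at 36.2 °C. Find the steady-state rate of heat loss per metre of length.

Q' = 2540 kW/m

Q' = 2πk·ΔT/ln(r₂/r₁) = 2π × 194 × 485.8 / ln(0.0395/0.0313) = 2.54×10^6 W/m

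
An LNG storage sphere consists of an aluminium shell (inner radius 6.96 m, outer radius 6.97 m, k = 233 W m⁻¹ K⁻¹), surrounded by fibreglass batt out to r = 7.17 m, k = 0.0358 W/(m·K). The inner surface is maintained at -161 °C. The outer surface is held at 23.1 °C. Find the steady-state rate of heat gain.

Series thermal resistances, inner to outer:
  R_aluminium = (1/6.96 − 1/6.97)/(4πk) = 2.061×10^-4/(4π·233) = 7.040×10^-8 K/W
  R_fibreglass batt = (1/6.97 − 1/7.17)/(4πk) = 0.004002/(4π·0.0358) = 0.008896 K/W
ΣR = 7.040×10^-8 + 0.008896 = 0.008896 K/W
Q = ΔT/ΣR = (-161 °C − 23.1 °C)/0.008896 = -20700 W
(Negative Q ⇒ heat flows inward; heat gain = 20700 W.)

Q = 20700 W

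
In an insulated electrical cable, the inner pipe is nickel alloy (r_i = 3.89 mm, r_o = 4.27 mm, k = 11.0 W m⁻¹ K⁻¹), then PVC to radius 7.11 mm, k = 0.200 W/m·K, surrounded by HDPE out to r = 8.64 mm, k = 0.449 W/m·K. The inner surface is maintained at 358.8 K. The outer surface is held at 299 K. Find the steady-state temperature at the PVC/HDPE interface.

Treat each layer as a resistance in series:
  R'_nickel alloy = ln(0.00427/0.00389)/(2πk) = 0.09320/(2π·11.0) = 0.001349 m·K/W
  R'_PVC = ln(0.00711/0.00427)/(2πk) = 0.5099/(2π·0.200) = 0.4058 m·K/W
  R'_HDPE = ln(0.00864/0.00711)/(2πk) = 0.1949/(2π·0.449) = 0.06909 m·K/W
ΣR = 0.001349 + 0.4058 + 0.06909 = 0.4762 m·K/W
Q' = ΔT/ΣR = (358.8 K − 299 K)/0.4762 = 125.6 W/m
From the inner boundary to the PVC/HDPE interface, ΣR_partial = 0.4071 m·K/W.
T_interface = T_in − Q'·ΣR_partial = 358.8 K − (125.6)(0.4071) = 307.7 K

T = 307.7 K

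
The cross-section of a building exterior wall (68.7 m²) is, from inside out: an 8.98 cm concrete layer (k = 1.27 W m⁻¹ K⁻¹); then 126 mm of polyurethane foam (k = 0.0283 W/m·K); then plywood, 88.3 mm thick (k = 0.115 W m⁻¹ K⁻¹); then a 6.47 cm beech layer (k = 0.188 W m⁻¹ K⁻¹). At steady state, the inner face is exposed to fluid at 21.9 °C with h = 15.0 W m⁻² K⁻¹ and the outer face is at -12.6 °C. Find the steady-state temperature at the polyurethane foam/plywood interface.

T = -5.87 °C

Treat each layer as a resistance in series:
  R_conv,in = 1/(hA) = 1/(15.0·68.7) = 9.704×10^-4 K/W
  R_concrete = L/(kA) = 0.0898/(1.27·68.7) = 0.001029 K/W
  R_polyurethane foam = L/(kA) = 0.126/(0.0283·68.7) = 0.06481 K/W
  R_plywood = L/(kA) = 0.0883/(0.115·68.7) = 0.01118 K/W
  R_beech = L/(kA) = 0.0647/(0.188·68.7) = 0.005009 K/W
ΣR = 9.704×10^-4 + 0.001029 + 0.06481 + 0.01118 + 0.005009 = 0.08300 K/W
Q = ΔT/ΣR = (21.9 °C − -12.6 °C)/0.08300 = 415.7 W
From the inner boundary to the polyurethane foam/plywood interface, ΣR_partial = 0.06681 K/W.
T_interface = T_in − Q·ΣR_partial = 21.9 °C − (415.7)(0.06681) = -5.87 °C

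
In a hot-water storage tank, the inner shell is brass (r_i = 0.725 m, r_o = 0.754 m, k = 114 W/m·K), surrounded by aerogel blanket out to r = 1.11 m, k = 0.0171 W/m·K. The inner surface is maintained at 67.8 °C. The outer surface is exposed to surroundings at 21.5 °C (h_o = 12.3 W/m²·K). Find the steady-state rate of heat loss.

Series thermal resistances, inner to outer:
  R_brass = (1/0.725 − 1/0.754)/(4πk) = 0.05305/(4π·114) = 3.703×10^-5 K/W
  R_aerogel blanket = (1/0.754 − 1/1.11)/(4πk) = 0.4254/(4π·0.0171) = 1.979 K/W
  R_conv,out = 1/(4πr²h) = 1/(4π·1.11²·12.3) = 0.005251 K/W
ΣR = 3.703×10^-5 + 1.979 + 0.005251 = 1.984 K/W
Q = ΔT/ΣR = (67.8 °C − 21.5 °C)/1.984 = 23.3 W

Q = 23.3 W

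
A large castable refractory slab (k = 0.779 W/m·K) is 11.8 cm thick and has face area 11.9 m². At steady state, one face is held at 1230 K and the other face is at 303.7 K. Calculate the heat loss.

Q = kA·ΔT/L = 0.779 × 11.9 × |1230 K − 303.7 K| / 0.118 = 72800 W

Q = 72.8 kW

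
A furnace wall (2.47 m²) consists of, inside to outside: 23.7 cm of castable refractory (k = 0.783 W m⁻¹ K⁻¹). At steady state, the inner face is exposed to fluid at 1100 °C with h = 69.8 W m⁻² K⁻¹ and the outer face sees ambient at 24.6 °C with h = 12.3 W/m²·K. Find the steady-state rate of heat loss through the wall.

Q = 6670 W

Resistance network (inner→outer):
  R_conv,in = 1/(hA) = 1/(69.8·2.47) = 0.005800 K/W
  R_castable refractory = L/(kA) = 0.237/(0.783·2.47) = 0.1225 K/W
  R_conv,out = 1/(hA) = 1/(12.3·2.47) = 0.03292 K/W
ΣR = 0.005800 + 0.1225 + 0.03292 = 0.1612 K/W
Q = ΔT/ΣR = (1100 °C − 24.6 °C)/0.1612 = 6670 W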